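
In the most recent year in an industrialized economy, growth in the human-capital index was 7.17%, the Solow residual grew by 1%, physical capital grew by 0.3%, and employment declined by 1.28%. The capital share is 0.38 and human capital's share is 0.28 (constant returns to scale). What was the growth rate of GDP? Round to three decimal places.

2.686%

Labor's share = 1 − 0.38 − 0.28 = 0.34.
Physical capital: 0.38 × 0.3 = 0.114 pp.
The human-capital index: 0.28 × 7.17 = 2.0076 pp.
Employment: 0.34 × (-1.28) = -0.4352 pp.
Output growth = 1 + 1.6864 = 2.6864%.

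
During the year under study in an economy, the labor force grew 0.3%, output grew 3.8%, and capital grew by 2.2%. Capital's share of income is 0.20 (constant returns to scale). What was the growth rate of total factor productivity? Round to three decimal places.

Labor's share = 1 − 0.2 = 0.8.
Capital: 0.2 × 2.2 = 0.44 pp.
The labor force: 0.8 × 0.3 = 0.24 pp.
TFP growth = 3.8 − 0.68 = 3.12%.

Total factor productivity grew 3.120%.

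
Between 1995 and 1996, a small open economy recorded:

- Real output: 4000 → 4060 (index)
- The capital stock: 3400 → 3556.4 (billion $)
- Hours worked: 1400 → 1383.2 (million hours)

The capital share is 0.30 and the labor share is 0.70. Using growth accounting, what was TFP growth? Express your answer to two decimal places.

Real output growth = (4060 − 4000) / 4000 = 1.5%.
The capital stock growth = (3556.4 − 3400) / 3400 = 4.6%.
Hours worked growth = (1383.2 − 1400) / 1400 = -1.2%.
Labor's share = 1 − 0.3 = 0.7.
The capital stock: 0.3 × 4.6 = 1.38 pp.
Hours worked: 0.7 × (-1.2) = -0.84 pp.
TFP growth = 1.5 − 0.54 = 0.96%.

0.96%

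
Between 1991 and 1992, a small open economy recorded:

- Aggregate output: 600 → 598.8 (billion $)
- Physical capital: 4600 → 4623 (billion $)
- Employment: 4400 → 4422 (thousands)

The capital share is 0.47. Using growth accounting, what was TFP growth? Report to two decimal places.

Aggregate output growth = (598.8 − 600) / 600 = -0.2%.
Physical capital growth = (4623 − 4600) / 4600 = 0.5%.
Employment growth = (4422 − 4400) / 4400 = 0.5%.
Labor's share = 1 − 0.47 = 0.53.
Physical capital: 0.47 × 0.5 = 0.235 pp.
Employment: 0.53 × 0.5 = 0.265 pp.
TFP growth = -0.2 − 0.5 = -0.7%.

-0.70%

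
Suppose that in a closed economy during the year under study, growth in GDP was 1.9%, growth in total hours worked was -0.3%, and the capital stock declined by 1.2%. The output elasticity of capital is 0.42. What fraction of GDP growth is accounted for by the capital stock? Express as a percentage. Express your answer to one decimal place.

The capital stock contributed 0.42 × (-1.2) = -0.504 pp.
Share of growth = -0.504 / 1.9 × 100 = -26.526%.

The capital stock accounted for -26.5% of growth.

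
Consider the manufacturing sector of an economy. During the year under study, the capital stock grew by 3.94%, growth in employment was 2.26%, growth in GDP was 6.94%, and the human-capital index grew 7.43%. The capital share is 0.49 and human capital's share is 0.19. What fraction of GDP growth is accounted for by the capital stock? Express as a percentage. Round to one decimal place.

27.8%

The capital stock contributed 0.49 × 3.94 = 1.9306 pp.
Share of growth = 1.9306 / 6.94 × 100 = 27.818%.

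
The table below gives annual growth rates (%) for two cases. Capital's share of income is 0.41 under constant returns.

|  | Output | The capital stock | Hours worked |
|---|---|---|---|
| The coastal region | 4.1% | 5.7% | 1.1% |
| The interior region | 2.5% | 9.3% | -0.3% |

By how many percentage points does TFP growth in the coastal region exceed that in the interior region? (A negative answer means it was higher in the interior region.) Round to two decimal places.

Labor's share = 1 − 0.41 = 0.59.
The coastal region: TFP = 4.1 − 2.337 − 0.649 = 1.114%.
The interior region: TFP = 2.5 − 3.813 + 0.177 = -1.136%.
Difference = 1.114 − (-1.136) = 2.25 pp.

2.25 percentage points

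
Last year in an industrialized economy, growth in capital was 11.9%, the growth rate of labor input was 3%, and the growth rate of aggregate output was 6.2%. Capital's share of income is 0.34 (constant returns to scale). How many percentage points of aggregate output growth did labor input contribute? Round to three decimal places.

Labor's share = 1 − 0.34 = 0.66.
Contribution = share × growth = 0.66 × 3 = 1.98 pp.

1.980 pp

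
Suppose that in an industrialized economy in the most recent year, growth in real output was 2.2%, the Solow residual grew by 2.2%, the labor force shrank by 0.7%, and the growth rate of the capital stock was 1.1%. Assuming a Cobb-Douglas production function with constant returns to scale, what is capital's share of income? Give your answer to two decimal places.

gY = gA + α·gK + (1−α)·gL, so gY − gA − gL = α(gK − gL).
2.2 − 2.2 + 0.7 = α × (1.1 − (-0.7)).
0.7 = 1.8 α, so α = 0.3889.

0.39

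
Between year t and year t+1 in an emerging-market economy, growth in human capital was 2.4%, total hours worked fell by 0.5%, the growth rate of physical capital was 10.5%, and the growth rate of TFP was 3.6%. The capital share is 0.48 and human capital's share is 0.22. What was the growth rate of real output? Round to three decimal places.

9.018%

Labor's share = 1 − 0.48 − 0.22 = 0.3.
Physical capital: 0.48 × 10.5 = 5.04 pp.
Human capital: 0.22 × 2.4 = 0.528 pp.
Total hours worked: 0.3 × (-0.5) = -0.15 pp.
Output growth = 3.6 + 5.418 = 9.018%.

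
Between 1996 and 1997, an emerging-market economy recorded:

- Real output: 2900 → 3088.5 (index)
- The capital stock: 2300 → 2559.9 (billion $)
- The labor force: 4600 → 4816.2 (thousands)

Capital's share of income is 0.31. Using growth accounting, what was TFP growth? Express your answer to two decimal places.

Real output growth = (3088.5 − 2900) / 2900 = 6.5%.
The capital stock growth = (2559.9 − 2300) / 2300 = 11.3%.
The labor force growth = (4816.2 − 4600) / 4600 = 4.7%.
Labor's share = 1 − 0.31 = 0.69.
The capital stock: 0.31 × 11.3 = 3.503 pp.
The labor force: 0.69 × 4.7 = 3.243 pp.
TFP growth = 6.5 − 6.746 = -0.246%.

-0.25%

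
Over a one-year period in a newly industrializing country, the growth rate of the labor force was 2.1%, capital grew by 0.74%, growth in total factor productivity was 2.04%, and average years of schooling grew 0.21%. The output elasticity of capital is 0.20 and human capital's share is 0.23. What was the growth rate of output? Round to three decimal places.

Labor's share = 1 − 0.2 − 0.23 = 0.57.
Capital: 0.2 × 0.74 = 0.148 pp.
Average years of schooling: 0.23 × 0.21 = 0.0483 pp.
The labor force: 0.57 × 2.1 = 1.197 pp.
Output growth = 2.04 + 1.3933 = 3.4333%.

3.433%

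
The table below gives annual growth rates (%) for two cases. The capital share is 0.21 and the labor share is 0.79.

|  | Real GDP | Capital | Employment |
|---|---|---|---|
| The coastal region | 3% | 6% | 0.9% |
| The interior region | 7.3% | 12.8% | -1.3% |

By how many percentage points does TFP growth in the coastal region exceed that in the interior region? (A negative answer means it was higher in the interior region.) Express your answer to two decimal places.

-4.61 percentage points

Labor's share = 1 − 0.21 = 0.79.
The coastal region: TFP = 3 − 1.26 − 0.711 = 1.029%.
The interior region: TFP = 7.3 − 2.688 + 1.027 = 5.639%.
Difference = 1.029 − (5.639) = -4.61 pp.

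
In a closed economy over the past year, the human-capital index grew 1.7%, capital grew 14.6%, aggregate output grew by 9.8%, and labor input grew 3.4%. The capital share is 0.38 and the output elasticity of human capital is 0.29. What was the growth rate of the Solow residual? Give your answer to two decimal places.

2.64%

Labor's share = 1 − 0.38 − 0.29 = 0.33.
Capital: 0.38 × 14.6 = 5.548 pp.
The human-capital index: 0.29 × 1.7 = 0.493 pp.
Labor input: 0.33 × 3.4 = 1.122 pp.
TFP growth = 9.8 − 7.163 = 2.637%.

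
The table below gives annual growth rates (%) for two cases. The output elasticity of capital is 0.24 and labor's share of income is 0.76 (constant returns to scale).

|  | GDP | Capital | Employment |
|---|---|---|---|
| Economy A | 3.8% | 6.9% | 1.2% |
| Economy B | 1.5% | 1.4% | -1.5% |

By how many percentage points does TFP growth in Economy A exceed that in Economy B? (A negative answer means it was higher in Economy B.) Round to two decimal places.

Labor's share = 1 − 0.24 = 0.76.
Economy A: TFP = 3.8 − 1.656 − 0.912 = 1.232%.
Economy B: TFP = 1.5 − 0.336 + 1.14 = 2.304%.
Difference = 1.232 − (2.304) = -1.072 pp.

-1.07 percentage points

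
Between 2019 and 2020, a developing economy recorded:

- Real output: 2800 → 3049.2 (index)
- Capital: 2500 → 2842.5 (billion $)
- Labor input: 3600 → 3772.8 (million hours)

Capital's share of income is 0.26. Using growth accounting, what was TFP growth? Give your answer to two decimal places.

1.79%

Real output growth = (3049.2 − 2800) / 2800 = 8.9%.
Capital growth = (2842.5 − 2500) / 2500 = 13.7%.
Labor input growth = (3772.8 − 3600) / 3600 = 4.8%.
Labor's share = 1 − 0.26 = 0.74.
Capital: 0.26 × 13.7 = 3.562 pp.
Labor input: 0.74 × 4.8 = 3.552 pp.
TFP growth = 8.9 − 7.114 = 1.786%.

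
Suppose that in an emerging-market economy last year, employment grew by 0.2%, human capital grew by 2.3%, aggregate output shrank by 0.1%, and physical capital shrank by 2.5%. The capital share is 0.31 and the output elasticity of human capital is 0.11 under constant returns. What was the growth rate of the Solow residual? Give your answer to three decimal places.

Labor's share = 1 − 0.31 − 0.11 = 0.58.
Physical capital: 0.31 × (-2.5) = -0.775 pp.
Human capital: 0.11 × 2.3 = 0.253 pp.
Employment: 0.58 × 0.2 = 0.116 pp.
TFP growth = -0.1 + 0.406 = 0.306%.

The Solow residual grew 0.306%.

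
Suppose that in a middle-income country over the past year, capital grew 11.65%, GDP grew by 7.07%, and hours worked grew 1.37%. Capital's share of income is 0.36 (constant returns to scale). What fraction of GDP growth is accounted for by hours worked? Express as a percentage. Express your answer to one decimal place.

12.4%

Labor's share = 1 − 0.36 = 0.64.
Hours worked contributed 0.64 × 1.37 = 0.8768 pp.
Share of growth = 0.8768 / 7.07 × 100 = 12.402%.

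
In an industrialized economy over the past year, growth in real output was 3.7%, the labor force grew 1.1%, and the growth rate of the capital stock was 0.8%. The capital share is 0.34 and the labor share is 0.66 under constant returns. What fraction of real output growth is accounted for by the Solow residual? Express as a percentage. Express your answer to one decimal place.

73.0%

Labor's share = 1 − 0.34 = 0.66.
The capital stock: 0.34 × 0.8 = 0.272 pp.
The labor force: 0.66 × 1.1 = 0.726 pp.
TFP growth = 3.7 − 0.998 = 2.702%.
TFP share of growth = 2.702 / 3.7 × 100 = 73.027%.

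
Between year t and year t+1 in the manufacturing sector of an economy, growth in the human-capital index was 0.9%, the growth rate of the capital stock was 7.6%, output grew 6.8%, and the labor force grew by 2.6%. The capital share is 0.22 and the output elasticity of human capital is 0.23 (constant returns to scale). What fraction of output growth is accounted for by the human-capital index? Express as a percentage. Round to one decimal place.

The human-capital index accounted for 3.0% of growth.

The human-capital index contributed 0.23 × 0.9 = 0.207 pp.
Share of growth = 0.207 / 6.8 × 100 = 3.044%.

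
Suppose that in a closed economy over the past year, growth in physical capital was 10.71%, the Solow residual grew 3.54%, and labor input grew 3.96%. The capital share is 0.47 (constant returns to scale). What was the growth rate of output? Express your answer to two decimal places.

10.67%

Labor's share = 1 − 0.47 = 0.53.
Physical capital: 0.47 × 10.71 = 5.0337 pp.
Labor input: 0.53 × 3.96 = 2.0988 pp.
Output growth = 3.54 + 7.1325 = 10.6725%.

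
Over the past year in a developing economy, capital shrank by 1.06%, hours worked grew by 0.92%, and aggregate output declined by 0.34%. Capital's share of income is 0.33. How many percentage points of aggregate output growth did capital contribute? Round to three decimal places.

-0.350 percentage points

Contribution = share × growth = 0.33 × (-1.06) = -0.3498 pp.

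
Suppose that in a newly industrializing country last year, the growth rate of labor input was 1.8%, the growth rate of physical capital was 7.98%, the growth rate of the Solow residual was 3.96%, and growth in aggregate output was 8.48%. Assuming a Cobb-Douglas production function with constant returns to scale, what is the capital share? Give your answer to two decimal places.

gY = gA + α·gK + (1−α)·gL, so gY − gA − gL = α(gK − gL).
8.48 − 3.96 − 1.8 = α × (7.98 − 1.8).
2.72 = 6.18 α, so α = 0.4401.

0.44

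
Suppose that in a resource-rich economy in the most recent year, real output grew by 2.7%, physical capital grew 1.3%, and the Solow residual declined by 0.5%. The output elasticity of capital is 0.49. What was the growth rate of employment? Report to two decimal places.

Employment growth was 5.03%.

Labor's share = 1 − 0.49 = 0.51.
gY = gA + 0.49×1.3 + 0.51×g.
0.51×g = 2.7 + 0.5 − 0.637 = 2.563.
g = 2.563 / 0.51 = 5.0255%.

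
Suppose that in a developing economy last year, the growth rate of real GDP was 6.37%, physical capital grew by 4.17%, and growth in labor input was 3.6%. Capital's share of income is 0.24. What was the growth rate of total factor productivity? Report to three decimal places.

Labor's share = 1 − 0.24 = 0.76.
Physical capital: 0.24 × 4.17 = 1.0008 pp.
Labor input: 0.76 × 3.6 = 2.736 pp.
TFP growth = 6.37 − 3.7368 = 2.6332%.

2.633%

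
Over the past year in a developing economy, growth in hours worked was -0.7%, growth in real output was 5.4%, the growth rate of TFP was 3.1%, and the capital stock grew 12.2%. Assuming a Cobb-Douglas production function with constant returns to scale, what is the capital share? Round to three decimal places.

α = 0.233

gY = gA + α·gK + (1−α)·gL, so gY − gA − gL = α(gK − gL).
5.4 − 3.1 + 0.7 = α × (12.2 − (-0.7)).
3 = 12.9 α, so α = 0.23256.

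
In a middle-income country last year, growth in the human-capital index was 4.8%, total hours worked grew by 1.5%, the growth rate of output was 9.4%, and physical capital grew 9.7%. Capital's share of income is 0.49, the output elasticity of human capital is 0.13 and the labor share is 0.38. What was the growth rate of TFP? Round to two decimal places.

Labor's share = 1 − 0.49 − 0.13 = 0.38.
Physical capital: 0.49 × 9.7 = 4.753 pp.
The human-capital index: 0.13 × 4.8 = 0.624 pp.
Total hours worked: 0.38 × 1.5 = 0.57 pp.
TFP growth = 9.4 − 5.947 = 3.453%.

3.45%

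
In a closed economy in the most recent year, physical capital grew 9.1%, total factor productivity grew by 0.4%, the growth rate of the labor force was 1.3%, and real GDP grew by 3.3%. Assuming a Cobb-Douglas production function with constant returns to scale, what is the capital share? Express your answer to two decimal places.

α = 0.21

gY = gA + α·gK + (1−α)·gL, so gY − gA − gL = α(gK − gL).
3.3 − 0.4 − 1.3 = α × (9.1 − 1.3).
1.6 = 7.8 α, so α = 0.2051.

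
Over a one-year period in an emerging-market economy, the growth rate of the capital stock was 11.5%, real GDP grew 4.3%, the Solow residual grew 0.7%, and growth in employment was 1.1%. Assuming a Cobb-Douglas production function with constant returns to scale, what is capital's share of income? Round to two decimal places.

gY = gA + α·gK + (1−α)·gL, so gY − gA − gL = α(gK − gL).
4.3 − 0.7 − 1.1 = α × (11.5 − 1.1).
2.5 = 10.4 α, so α = 0.2404.

α = 0.24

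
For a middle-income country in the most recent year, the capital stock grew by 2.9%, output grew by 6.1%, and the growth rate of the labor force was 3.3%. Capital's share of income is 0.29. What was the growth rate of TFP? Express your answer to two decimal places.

2.92%

Labor's share = 1 − 0.29 = 0.71.
The capital stock: 0.29 × 2.9 = 0.841 pp.
The labor force: 0.71 × 3.3 = 2.343 pp.
TFP growth = 6.1 − 3.184 = 2.916%.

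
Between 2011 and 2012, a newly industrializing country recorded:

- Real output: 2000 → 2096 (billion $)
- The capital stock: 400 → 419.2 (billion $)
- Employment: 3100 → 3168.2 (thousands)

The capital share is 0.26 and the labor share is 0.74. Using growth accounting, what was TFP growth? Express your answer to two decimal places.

1.92%

Real output growth = (2096 − 2000) / 2000 = 4.8%.
The capital stock growth = (419.2 − 400) / 400 = 4.8%.
Employment growth = (3168.2 − 3100) / 3100 = 2.2%.
Labor's share = 1 − 0.26 = 0.74.
The capital stock: 0.26 × 4.8 = 1.248 pp.
Employment: 0.74 × 2.2 = 1.628 pp.
TFP growth = 4.8 − 2.876 = 1.924%.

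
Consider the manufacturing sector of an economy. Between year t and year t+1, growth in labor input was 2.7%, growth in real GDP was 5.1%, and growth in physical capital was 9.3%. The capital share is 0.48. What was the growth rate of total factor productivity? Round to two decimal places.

Labor's share = 1 − 0.48 = 0.52.
Physical capital: 0.48 × 9.3 = 4.464 pp.
Labor input: 0.52 × 2.7 = 1.404 pp.
TFP growth = 5.1 − 5.868 = -0.768%.

-0.77%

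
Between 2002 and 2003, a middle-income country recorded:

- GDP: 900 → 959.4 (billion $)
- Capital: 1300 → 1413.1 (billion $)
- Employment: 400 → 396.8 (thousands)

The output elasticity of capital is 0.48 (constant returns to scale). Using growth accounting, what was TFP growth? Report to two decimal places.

2.84%

GDP growth = (959.4 − 900) / 900 = 6.6%.
Capital growth = (1413.1 − 1300) / 1300 = 8.7%.
Employment growth = (396.8 − 400) / 400 = -0.8%.
Labor's share = 1 − 0.48 = 0.52.
Capital: 0.48 × 8.7 = 4.176 pp.
Employment: 0.52 × (-0.8) = -0.416 pp.
TFP growth = 6.6 − 3.76 = 2.84%.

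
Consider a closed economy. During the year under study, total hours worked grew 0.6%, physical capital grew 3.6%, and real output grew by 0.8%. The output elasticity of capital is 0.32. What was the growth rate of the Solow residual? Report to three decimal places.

Labor's share = 1 − 0.32 = 0.68.
Physical capital: 0.32 × 3.6 = 1.152 pp.
Total hours worked: 0.68 × 0.6 = 0.408 pp.
TFP growth = 0.8 − 1.56 = -0.76%.

-0.760%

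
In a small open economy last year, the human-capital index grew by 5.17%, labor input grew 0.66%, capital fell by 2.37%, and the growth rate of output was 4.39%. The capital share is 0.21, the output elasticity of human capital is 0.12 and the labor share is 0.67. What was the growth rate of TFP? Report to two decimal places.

3.83%

Labor's share = 1 − 0.21 − 0.12 = 0.67.
Capital: 0.21 × (-2.37) = -0.4977 pp.
The human-capital index: 0.12 × 5.17 = 0.6204 pp.
Labor input: 0.67 × 0.66 = 0.4422 pp.
TFP growth = 4.39 − 0.5649 = 3.8251%.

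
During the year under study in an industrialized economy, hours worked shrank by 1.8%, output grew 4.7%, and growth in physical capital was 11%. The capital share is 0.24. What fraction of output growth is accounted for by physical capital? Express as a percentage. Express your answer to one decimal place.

Physical capital contributed 0.24 × 11 = 2.64 pp.
Share of growth = 2.64 / 4.7 × 100 = 56.17%.

Physical capital accounted for 56.2% of growth.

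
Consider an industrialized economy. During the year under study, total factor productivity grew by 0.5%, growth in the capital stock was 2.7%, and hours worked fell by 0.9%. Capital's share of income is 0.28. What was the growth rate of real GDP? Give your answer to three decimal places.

Labor's share = 1 − 0.28 = 0.72.
The capital stock: 0.28 × 2.7 = 0.756 pp.
Hours worked: 0.72 × (-0.9) = -0.648 pp.
Output growth = 0.5 + 0.108 = 0.608%.

0.608%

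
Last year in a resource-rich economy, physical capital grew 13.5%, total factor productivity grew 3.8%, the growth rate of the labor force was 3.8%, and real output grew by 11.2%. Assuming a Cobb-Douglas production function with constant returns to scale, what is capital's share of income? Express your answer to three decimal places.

gY = gA + α·gK + (1−α)·gL, so gY − gA − gL = α(gK − gL).
11.2 − 3.8 − 3.8 = α × (13.5 − 3.8).
3.6 = 9.7 α, so α = 0.37113.

α = 0.371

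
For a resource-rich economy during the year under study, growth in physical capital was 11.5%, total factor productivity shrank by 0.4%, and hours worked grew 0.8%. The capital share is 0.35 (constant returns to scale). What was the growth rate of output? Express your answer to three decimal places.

Labor's share = 1 − 0.35 = 0.65.
Physical capital: 0.35 × 11.5 = 4.025 pp.
Hours worked: 0.65 × 0.8 = 0.52 pp.
Output growth = -0.4 + 4.545 = 4.145%.

Output growth was 4.145%.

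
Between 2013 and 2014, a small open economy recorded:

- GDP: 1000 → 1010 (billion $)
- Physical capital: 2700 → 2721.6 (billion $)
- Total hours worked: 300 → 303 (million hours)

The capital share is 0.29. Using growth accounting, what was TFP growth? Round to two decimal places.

0.06%

GDP growth = (1010 − 1000) / 1000 = 1%.
Physical capital growth = (2721.6 − 2700) / 2700 = 0.8%.
Total hours worked growth = (303 − 300) / 300 = 1%.
Labor's share = 1 − 0.29 = 0.71.
Physical capital: 0.29 × 0.8 = 0.232 pp.
Total hours worked: 0.71 × 1 = 0.71 pp.
TFP growth = 1 − 0.942 = 0.058%.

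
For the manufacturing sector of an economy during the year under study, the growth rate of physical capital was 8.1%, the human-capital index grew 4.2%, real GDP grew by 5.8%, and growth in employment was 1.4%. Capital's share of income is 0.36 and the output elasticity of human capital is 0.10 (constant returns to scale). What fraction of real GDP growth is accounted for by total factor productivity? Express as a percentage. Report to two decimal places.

Total factor productivity accounted for 29.45% of growth.

Labor's share = 1 − 0.36 − 0.1 = 0.54.
Physical capital: 0.36 × 8.1 = 2.916 pp.
The human-capital index: 0.1 × 4.2 = 0.42 pp.
Employment: 0.54 × 1.4 = 0.756 pp.
TFP growth = 5.8 − 4.092 = 1.708%.
TFP share of growth = 1.708 / 5.8 × 100 = 29.4483%.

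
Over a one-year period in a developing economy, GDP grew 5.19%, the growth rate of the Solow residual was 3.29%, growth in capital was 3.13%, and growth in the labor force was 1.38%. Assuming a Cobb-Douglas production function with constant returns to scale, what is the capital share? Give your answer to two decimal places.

gY = gA + α·gK + (1−α)·gL, so gY − gA − gL = α(gK − gL).
5.19 − 3.29 − 1.38 = α × (3.13 − 1.38).
0.52 = 1.75 α, so α = 0.2971.

The capital share is 0.30.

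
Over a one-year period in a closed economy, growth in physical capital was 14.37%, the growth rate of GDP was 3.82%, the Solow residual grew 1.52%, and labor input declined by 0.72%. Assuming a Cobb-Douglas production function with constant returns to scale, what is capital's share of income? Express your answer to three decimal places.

gY = gA + α·gK + (1−α)·gL, so gY − gA − gL = α(gK − gL).
3.82 − 1.52 + 0.72 = α × (14.37 − (-0.72)).
3.02 = 15.09 α, so α = 0.20013.

α = 0.200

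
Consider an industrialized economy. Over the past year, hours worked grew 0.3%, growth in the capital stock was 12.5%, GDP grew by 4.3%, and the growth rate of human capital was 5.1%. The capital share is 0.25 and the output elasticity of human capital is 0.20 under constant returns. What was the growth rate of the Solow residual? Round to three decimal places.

Labor's share = 1 − 0.25 − 0.2 = 0.55.
The capital stock: 0.25 × 12.5 = 3.125 pp.
Human capital: 0.2 × 5.1 = 1.02 pp.
Hours worked: 0.55 × 0.3 = 0.165 pp.
TFP growth = 4.3 − 4.31 = -0.01%.

-0.010%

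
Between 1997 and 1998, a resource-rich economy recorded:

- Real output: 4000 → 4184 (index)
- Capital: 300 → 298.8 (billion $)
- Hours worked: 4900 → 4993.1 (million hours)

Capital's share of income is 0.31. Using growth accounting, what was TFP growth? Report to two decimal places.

Real output growth = (4184 − 4000) / 4000 = 4.6%.
Capital growth = (298.8 − 300) / 300 = -0.4%.
Hours worked growth = (4993.1 − 4900) / 4900 = 1.9%.
Labor's share = 1 − 0.31 = 0.69.
Capital: 0.31 × (-0.4) = -0.124 pp.
Hours worked: 0.69 × 1.9 = 1.311 pp.
TFP growth = 4.6 − 1.187 = 3.413%.

TFP grew 3.41%.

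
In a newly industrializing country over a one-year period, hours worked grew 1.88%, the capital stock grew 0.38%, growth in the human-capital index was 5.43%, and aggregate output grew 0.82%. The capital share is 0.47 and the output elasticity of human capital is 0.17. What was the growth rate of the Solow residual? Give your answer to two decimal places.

-0.96%

Labor's share = 1 − 0.47 − 0.17 = 0.36.
The capital stock: 0.47 × 0.38 = 0.1786 pp.
The human-capital index: 0.17 × 5.43 = 0.9231 pp.
Hours worked: 0.36 × 1.88 = 0.6768 pp.
TFP growth = 0.82 − 1.7785 = -0.9585%.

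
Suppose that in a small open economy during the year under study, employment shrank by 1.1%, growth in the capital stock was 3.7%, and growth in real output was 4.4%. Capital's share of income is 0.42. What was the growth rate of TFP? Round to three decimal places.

TFP grew 3.484%.

Labor's share = 1 − 0.42 = 0.58.
The capital stock: 0.42 × 3.7 = 1.554 pp.
Employment: 0.58 × (-1.1) = -0.638 pp.
TFP growth = 4.4 − 0.916 = 3.484%.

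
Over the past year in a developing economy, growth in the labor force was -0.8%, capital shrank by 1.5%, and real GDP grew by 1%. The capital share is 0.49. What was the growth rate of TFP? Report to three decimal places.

2.143%

Labor's share = 1 − 0.49 = 0.51.
Capital: 0.49 × (-1.5) = -0.735 pp.
The labor force: 0.51 × (-0.8) = -0.408 pp.
TFP growth = 1 + 1.143 = 2.143%.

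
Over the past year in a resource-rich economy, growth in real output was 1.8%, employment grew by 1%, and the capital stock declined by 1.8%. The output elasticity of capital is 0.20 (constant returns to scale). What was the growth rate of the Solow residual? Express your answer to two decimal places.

Labor's share = 1 − 0.2 = 0.8.
The capital stock: 0.2 × (-1.8) = -0.36 pp.
Employment: 0.8 × 1 = 0.8 pp.
TFP growth = 1.8 − 0.44 = 1.36%.

1.36%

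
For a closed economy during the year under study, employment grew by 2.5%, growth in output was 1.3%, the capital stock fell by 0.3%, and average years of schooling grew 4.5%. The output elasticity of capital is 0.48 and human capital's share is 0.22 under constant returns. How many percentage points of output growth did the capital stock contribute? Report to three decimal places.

-0.144

Contribution = share × growth = 0.48 × (-0.3) = -0.144 pp.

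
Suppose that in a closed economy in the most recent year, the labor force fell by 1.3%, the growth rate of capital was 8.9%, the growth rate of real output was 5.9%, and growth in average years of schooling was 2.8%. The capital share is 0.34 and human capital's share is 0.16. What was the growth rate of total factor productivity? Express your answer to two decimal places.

Labor's share = 1 − 0.34 − 0.16 = 0.5.
Capital: 0.34 × 8.9 = 3.026 pp.
Average years of schooling: 0.16 × 2.8 = 0.448 pp.
The labor force: 0.5 × (-1.3) = -0.65 pp.
TFP growth = 5.9 − 2.824 = 3.076%.

3.08%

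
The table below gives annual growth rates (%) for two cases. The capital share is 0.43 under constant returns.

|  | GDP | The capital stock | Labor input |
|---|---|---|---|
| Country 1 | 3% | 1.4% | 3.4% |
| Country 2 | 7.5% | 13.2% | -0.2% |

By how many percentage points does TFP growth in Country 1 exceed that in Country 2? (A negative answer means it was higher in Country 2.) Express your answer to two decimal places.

-1.48 percentage points

Labor's share = 1 − 0.43 = 0.57.
Country 1: TFP = 3 − 0.602 − 1.938 = 0.46%.
Country 2: TFP = 7.5 − 5.676 + 0.114 = 1.938%.
Difference = 0.46 − (1.938) = -1.478 pp.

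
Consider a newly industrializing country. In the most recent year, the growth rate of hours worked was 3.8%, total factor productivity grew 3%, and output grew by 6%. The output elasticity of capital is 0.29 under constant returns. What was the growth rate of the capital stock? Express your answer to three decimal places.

The capital stock growth was 1.041%.

Labor's share = 1 − 0.29 = 0.71.
gY = gA + 0.71×3.8 + 0.29×g.
0.29×g = 6 − 3 − 2.698 = 0.302.
g = 0.302 / 0.29 = 1.04138%.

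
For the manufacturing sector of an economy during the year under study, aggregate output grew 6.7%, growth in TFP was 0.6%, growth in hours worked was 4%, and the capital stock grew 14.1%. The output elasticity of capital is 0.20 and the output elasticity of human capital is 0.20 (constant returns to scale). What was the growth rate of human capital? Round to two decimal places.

4.40%

Labor's share = 1 − 0.2 − 0.2 = 0.6.
gY = gA + 0.2×14.1 + 0.6×4 + 0.2×g.
0.2×g = 6.7 − 0.6 − 5.22 = 0.88.
g = 0.88 / 0.2 = 4.4%.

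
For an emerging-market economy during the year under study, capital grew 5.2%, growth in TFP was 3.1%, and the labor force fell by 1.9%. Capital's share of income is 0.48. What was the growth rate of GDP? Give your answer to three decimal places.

Labor's share = 1 − 0.48 = 0.52.
Capital: 0.48 × 5.2 = 2.496 pp.
The labor force: 0.52 × (-1.9) = -0.988 pp.
Output growth = 3.1 + 1.508 = 4.608%.

GDP growth was 4.608%.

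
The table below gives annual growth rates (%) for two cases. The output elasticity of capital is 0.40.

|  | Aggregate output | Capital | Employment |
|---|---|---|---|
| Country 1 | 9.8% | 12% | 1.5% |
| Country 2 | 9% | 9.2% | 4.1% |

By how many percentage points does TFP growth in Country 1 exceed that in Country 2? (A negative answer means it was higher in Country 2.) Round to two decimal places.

Labor's share = 1 − 0.4 = 0.6.
Country 1: TFP = 9.8 − 4.8 − 0.9 = 4.1%.
Country 2: TFP = 9 − 3.68 − 2.46 = 2.86%.
Difference = 4.1 − (2.86) = 1.24 pp.

1.24 percentage points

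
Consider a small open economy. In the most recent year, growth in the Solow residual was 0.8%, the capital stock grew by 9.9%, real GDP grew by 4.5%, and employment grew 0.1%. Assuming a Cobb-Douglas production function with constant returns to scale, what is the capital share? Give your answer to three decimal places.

gY = gA + α·gK + (1−α)·gL, so gY − gA − gL = α(gK − gL).
4.5 − 0.8 − 0.1 = α × (9.9 − 0.1).
3.6 = 9.8 α, so α = 0.36735.

α = 0.367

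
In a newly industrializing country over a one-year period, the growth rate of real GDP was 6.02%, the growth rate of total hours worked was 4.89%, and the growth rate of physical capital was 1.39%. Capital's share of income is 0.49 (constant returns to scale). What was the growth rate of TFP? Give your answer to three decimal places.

TFP growth was 2.845%.

Labor's share = 1 − 0.49 = 0.51.
Physical capital: 0.49 × 1.39 = 0.6811 pp.
Total hours worked: 0.51 × 4.89 = 2.4939 pp.
TFP growth = 6.02 − 3.175 = 2.845%.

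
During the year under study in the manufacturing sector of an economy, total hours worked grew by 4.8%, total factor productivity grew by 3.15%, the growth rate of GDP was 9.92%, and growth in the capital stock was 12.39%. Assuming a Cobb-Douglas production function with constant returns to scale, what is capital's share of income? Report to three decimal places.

Capital's share of income is 0.260.

gY = gA + α·gK + (1−α)·gL, so gY − gA − gL = α(gK − gL).
9.92 − 3.15 − 4.8 = α × (12.39 − 4.8).
1.97 = 7.59 α, so α = 0.25955.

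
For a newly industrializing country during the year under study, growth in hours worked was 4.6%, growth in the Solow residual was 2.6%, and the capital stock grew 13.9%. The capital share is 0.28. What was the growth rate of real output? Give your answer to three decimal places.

Real output grew 9.804%.

Labor's share = 1 − 0.28 = 0.72.
The capital stock: 0.28 × 13.9 = 3.892 pp.
Hours worked: 0.72 × 4.6 = 3.312 pp.
Output growth = 2.6 + 7.204 = 9.804%.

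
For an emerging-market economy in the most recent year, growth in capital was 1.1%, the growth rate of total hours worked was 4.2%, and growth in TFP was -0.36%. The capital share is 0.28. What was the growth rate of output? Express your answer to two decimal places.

2.97%

Labor's share = 1 − 0.28 = 0.72.
Capital: 0.28 × 1.1 = 0.308 pp.
Total hours worked: 0.72 × 4.2 = 3.024 pp.
Output growth = -0.36 + 3.332 = 2.972%.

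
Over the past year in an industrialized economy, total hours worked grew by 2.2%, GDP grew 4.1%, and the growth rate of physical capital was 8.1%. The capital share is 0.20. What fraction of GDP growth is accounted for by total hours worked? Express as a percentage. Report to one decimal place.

Total hours worked accounted for 42.9% of growth.

Labor's share = 1 − 0.2 = 0.8.
Total hours worked contributed 0.8 × 2.2 = 1.76 pp.
Share of growth = 1.76 / 4.1 × 100 = 42.927%.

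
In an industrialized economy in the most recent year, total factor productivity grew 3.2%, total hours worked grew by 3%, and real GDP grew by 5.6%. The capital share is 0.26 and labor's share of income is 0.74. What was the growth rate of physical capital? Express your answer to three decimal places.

Labor's share = 1 − 0.26 = 0.74.
gY = gA + 0.74×3 + 0.26×g.
0.26×g = 5.6 − 3.2 − 2.22 = 0.18.
g = 0.18 / 0.26 = 0.69231%.

0.692%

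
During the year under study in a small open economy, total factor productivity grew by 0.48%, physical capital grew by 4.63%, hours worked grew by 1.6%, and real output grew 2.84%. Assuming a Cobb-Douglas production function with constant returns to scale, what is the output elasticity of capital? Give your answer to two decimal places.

α = 0.25

gY = gA + α·gK + (1−α)·gL, so gY − gA − gL = α(gK − gL).
2.84 − 0.48 − 1.6 = α × (4.63 − 1.6).
0.76 = 3.03 α, so α = 0.2508.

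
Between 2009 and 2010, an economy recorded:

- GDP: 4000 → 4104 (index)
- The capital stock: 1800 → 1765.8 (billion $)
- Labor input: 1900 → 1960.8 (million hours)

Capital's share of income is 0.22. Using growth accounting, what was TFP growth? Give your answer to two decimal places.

GDP growth = (4104 − 4000) / 4000 = 2.6%.
The capital stock growth = (1765.8 − 1800) / 1800 = -1.9%.
Labor input growth = (1960.8 − 1900) / 1900 = 3.2%.
Labor's share = 1 − 0.22 = 0.78.
The capital stock: 0.22 × (-1.9) = -0.418 pp.
Labor input: 0.78 × 3.2 = 2.496 pp.
TFP growth = 2.6 − 2.078 = 0.522%.

TFP grew 0.52%.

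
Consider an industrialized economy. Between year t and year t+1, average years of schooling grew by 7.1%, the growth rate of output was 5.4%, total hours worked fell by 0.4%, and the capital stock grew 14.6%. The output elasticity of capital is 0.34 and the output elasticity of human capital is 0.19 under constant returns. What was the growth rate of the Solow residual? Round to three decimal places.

Labor's share = 1 − 0.34 − 0.19 = 0.47.
The capital stock: 0.34 × 14.6 = 4.964 pp.
Average years of schooling: 0.19 × 7.1 = 1.349 pp.
Total hours worked: 0.47 × (-0.4) = -0.188 pp.
TFP growth = 5.4 − 6.125 = -0.725%.

-0.725%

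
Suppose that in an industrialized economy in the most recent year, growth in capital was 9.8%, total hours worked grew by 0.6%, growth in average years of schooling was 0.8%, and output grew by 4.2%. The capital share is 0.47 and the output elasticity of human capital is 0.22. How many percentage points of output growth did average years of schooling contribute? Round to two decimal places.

Contribution = share × growth = 0.22 × 0.8 = 0.176 pp.

0.18 pp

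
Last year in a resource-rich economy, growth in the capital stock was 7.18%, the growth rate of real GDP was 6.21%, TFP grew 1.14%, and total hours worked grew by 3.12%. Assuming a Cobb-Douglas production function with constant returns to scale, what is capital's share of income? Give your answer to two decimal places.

gY = gA + α·gK + (1−α)·gL, so gY − gA − gL = α(gK − gL).
6.21 − 1.14 − 3.12 = α × (7.18 − 3.12).
1.95 = 4.06 α, so α = 0.4803.

Capital's share of income is 0.48.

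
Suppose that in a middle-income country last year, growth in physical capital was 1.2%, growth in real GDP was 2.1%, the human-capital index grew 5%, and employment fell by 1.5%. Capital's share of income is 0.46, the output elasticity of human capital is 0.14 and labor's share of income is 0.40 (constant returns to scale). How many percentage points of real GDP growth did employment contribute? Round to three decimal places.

Labor's share = 1 − 0.46 − 0.14 = 0.4.
Contribution = share × growth = 0.4 × (-1.5) = -0.6 pp.

-0.600 percentage points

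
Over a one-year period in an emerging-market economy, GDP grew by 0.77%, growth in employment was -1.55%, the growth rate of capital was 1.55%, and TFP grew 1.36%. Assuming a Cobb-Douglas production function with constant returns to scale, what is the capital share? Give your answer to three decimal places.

0.310

gY = gA + α·gK + (1−α)·gL, so gY − gA − gL = α(gK − gL).
0.77 − 1.36 + 1.55 = α × (1.55 − (-1.55)).
0.96 = 3.1 α, so α = 0.30968.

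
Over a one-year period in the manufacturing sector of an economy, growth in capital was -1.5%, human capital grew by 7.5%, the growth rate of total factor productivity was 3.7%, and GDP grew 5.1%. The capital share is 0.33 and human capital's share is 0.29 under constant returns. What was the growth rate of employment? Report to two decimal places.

Labor's share = 1 − 0.33 − 0.29 = 0.38.
gY = gA + 0.33×(-1.5) + 0.29×7.5 + 0.38×g.
0.38×g = 5.1 − 3.7 − 1.68 = -0.28.
g = -0.28 / 0.38 = -0.7368%.

-0.74%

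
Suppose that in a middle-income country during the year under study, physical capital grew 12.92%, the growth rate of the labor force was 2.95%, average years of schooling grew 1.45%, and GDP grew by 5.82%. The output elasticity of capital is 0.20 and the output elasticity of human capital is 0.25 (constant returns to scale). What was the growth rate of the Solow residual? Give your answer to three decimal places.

1.251%

Labor's share = 1 − 0.2 − 0.25 = 0.55.
Physical capital: 0.2 × 12.92 = 2.584 pp.
Average years of schooling: 0.25 × 1.45 = 0.3625 pp.
The labor force: 0.55 × 2.95 = 1.6225 pp.
TFP growth = 5.82 − 4.569 = 1.251%.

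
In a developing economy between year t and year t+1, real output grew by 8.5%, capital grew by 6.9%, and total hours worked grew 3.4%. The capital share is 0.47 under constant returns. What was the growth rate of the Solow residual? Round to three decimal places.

The Solow residual growth was 3.455%.

Labor's share = 1 − 0.47 = 0.53.
Capital: 0.47 × 6.9 = 3.243 pp.
Total hours worked: 0.53 × 3.4 = 1.802 pp.
TFP growth = 8.5 − 5.045 = 3.455%.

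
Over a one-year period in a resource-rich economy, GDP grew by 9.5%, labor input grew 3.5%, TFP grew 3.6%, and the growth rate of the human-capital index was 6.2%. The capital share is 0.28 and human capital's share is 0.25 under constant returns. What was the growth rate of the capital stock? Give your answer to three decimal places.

The capital stock grew 9.661%.

Labor's share = 1 − 0.28 − 0.25 = 0.47.
gY = gA + 0.25×6.2 + 0.47×3.5 + 0.28×g.
0.28×g = 9.5 − 3.6 − 3.195 = 2.705.
g = 2.705 / 0.28 = 9.66071%.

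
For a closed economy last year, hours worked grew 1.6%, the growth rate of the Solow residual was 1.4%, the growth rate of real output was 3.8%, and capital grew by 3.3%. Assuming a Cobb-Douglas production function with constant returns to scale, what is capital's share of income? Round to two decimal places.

gY = gA + α·gK + (1−α)·gL, so gY − gA − gL = α(gK − gL).
3.8 − 1.4 − 1.6 = α × (3.3 − 1.6).
0.8 = 1.7 α, so α = 0.4706.

α = 0.47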